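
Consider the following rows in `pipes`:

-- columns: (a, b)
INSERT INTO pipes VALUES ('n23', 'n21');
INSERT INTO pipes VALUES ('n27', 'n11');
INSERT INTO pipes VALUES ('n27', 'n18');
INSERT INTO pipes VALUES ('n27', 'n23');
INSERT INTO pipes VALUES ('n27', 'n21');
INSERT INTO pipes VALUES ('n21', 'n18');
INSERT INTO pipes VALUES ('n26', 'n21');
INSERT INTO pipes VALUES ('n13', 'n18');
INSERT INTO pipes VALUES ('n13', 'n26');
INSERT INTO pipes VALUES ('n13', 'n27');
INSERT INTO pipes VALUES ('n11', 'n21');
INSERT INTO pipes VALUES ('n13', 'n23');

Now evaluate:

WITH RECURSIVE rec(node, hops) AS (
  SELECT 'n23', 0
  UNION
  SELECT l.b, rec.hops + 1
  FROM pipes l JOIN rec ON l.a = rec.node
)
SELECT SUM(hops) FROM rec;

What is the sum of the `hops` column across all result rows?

3

Base: (n23, hops=0).
Iteration 1: edges from {n23} -> (n21, hops=1).
Iteration 2: edges from {n21} -> (n18, hops=2).
Iteration 3: no outgoing edges from {n18}; recursion stops.
SUM(hops) = 0 + 1 + 2 = 3.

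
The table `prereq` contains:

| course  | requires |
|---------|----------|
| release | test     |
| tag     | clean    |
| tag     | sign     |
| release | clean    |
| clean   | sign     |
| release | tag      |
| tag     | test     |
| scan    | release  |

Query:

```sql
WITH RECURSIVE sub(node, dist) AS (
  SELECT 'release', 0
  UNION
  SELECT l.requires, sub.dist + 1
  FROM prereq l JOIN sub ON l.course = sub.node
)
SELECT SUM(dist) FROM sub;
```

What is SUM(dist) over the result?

Base: (release, dist=0).
Iteration 1: edges from {release} -> (clean, dist=1), (tag, dist=1), (test, dist=1).
Iteration 2: edges from {clean,tag,test} -> (clean, dist=2), (sign, dist=2), (test, dist=2). [UNION drops 1 duplicate row(s)]
Iteration 3: edges from {clean,sign,test} -> (sign, dist=3).
Iteration 4: no outgoing edges from {sign}; recursion stops.
SUM(dist) = 0 + 1 + 1 + 1 + 2 + 2 + 2 + 3 = 12.

12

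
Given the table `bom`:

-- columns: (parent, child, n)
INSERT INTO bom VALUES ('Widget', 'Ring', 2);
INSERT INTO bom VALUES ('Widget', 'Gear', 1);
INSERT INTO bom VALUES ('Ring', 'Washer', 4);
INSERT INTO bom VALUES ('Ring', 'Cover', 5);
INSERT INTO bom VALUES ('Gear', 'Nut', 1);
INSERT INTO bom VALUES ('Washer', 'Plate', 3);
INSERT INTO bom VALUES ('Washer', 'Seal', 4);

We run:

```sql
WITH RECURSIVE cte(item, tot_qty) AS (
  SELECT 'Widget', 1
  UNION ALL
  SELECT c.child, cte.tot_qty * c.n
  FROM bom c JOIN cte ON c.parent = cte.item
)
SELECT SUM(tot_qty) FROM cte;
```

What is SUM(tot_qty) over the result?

Base: (Widget, tot_qty=1).
Iteration 1: components of {Widget} -> Gear = 1*1 = 1, Ring = 1*2 = 2.
Iteration 2: components of {Gear,Ring} -> Cover = 2*5 = 10, Nut = 1*1 = 1, Washer = 2*4 = 8.
Iteration 3: components of {Cover,Nut,Washer} -> Plate = 8*3 = 24, Seal = 8*4 = 32.
Iteration 4: no further components; recursion stops.
SUM(tot_qty) = 1 + 2 + 1 + 8 + 10 + 1 + 24 + 32 = 79.

79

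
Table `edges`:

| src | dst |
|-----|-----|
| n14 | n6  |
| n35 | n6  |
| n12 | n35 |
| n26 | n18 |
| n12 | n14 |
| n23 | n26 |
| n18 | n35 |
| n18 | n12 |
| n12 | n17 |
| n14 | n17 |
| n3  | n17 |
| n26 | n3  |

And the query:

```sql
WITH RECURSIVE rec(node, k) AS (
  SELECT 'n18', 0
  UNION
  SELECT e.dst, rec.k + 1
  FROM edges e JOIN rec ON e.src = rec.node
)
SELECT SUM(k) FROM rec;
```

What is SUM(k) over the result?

16

Base: (n18, k=0).
Iteration 1: edges from {n18} -> (n12, k=1), (n35, k=1).
Iteration 2: edges from {n12,n35} -> (n14, k=2), (n17, k=2), (n35, k=2), (n6, k=2).
Iteration 3: edges from {n14,n17,n35,n6} -> (n17, k=3), (n6, k=3). [UNION drops 1 duplicate row(s)]
Iteration 4: no outgoing edges from {n17,n6}; recursion stops.
SUM(k) = 0 + 1 + 1 + 2 + 2 + 2 + 2 + 3 + 3 = 16.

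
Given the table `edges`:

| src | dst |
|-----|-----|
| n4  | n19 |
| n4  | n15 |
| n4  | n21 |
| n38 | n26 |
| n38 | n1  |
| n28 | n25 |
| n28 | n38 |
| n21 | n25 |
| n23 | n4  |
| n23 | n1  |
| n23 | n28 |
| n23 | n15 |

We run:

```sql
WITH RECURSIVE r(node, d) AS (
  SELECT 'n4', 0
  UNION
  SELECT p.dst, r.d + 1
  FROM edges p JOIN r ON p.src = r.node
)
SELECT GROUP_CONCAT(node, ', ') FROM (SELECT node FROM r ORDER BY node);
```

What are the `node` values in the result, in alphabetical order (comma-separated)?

n15, n19, n21, n25, n4

Base: (n4, d=0).
Iteration 1: edges from {n4} -> (n15, d=1), (n19, d=1), (n21, d=1).
Iteration 2: edges from {n15,n19,n21} -> (n25, d=2).
Iteration 3: no outgoing edges from {n25}; recursion stops.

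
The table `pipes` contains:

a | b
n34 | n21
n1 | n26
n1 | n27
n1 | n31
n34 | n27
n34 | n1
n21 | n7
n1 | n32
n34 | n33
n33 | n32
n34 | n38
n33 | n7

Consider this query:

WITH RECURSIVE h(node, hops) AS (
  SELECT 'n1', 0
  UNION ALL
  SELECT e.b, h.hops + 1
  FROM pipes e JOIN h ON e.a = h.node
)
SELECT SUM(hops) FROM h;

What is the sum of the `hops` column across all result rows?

4

Base: (n1, hops=0).
Iteration 1: edges from {n1} -> (n26, hops=1), (n27, hops=1), (n31, hops=1), (n32, hops=1).
Iteration 2: no outgoing edges from {n26,n27,n31,n32}; recursion stops.
SUM(hops) = 0 + 1 + 1 + 1 + 1 = 4.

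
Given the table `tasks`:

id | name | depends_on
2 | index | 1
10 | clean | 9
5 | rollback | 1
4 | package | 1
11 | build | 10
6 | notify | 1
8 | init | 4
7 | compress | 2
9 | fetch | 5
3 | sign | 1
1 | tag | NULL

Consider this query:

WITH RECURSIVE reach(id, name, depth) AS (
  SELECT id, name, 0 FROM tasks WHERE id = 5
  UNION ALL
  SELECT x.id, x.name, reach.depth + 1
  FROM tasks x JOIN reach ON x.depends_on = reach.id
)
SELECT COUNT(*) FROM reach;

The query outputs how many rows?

Base: id=5 (rollback) at depth 0.
Iteration 1: rows with depends_on in {5} -> fetch (id 9, depth 1).
Iteration 2: rows with depends_on in {9} -> clean (id 10, depth 2).
Iteration 3: rows with depends_on in {10} -> build (id 11, depth 3).
Iteration 4: no rows with depends_on in {11}; recursion stops.
Total rows emitted: 4.

4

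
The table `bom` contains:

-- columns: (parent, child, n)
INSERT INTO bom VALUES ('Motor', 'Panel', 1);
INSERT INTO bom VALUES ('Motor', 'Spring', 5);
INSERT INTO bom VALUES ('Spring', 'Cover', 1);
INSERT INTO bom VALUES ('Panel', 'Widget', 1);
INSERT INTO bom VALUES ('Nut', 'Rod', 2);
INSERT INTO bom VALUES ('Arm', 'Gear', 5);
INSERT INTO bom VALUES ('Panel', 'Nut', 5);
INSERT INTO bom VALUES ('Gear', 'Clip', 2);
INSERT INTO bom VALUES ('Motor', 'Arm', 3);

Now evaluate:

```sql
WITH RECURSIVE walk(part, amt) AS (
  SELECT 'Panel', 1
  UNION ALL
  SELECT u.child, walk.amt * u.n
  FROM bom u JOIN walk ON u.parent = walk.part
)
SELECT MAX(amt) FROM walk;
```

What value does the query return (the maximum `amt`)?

10

Base: (Panel, amt=1).
Iteration 1: components of {Panel} -> Nut = 1*5 = 5, Widget = 1*1 = 1.
Iteration 2: components of {Nut,Widget} -> Rod = 5*2 = 10.
Iteration 3: no further components; recursion stops.
amt values: 1, 5, 1, 10; the maximum is 10.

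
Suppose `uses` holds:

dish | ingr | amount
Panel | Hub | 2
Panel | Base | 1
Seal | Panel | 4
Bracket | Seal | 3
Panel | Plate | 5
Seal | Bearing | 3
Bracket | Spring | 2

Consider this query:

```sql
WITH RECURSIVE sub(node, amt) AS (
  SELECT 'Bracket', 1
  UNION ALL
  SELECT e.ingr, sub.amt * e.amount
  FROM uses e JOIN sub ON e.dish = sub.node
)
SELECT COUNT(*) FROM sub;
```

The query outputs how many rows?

Base: (Bracket, amt=1).
Iteration 1: components of {Bracket} -> Seal = 1*3 = 3, Spring = 1*2 = 2.
Iteration 2: components of {Seal,Spring} -> Bearing = 3*3 = 9, Panel = 3*4 = 12.
Iteration 3: components of {Bearing,Panel} -> Base = 12*1 = 12, Hub = 12*2 = 24, Plate = 12*5 = 60.
Iteration 4: no further components; recursion stops.
Total rows emitted: 8.

8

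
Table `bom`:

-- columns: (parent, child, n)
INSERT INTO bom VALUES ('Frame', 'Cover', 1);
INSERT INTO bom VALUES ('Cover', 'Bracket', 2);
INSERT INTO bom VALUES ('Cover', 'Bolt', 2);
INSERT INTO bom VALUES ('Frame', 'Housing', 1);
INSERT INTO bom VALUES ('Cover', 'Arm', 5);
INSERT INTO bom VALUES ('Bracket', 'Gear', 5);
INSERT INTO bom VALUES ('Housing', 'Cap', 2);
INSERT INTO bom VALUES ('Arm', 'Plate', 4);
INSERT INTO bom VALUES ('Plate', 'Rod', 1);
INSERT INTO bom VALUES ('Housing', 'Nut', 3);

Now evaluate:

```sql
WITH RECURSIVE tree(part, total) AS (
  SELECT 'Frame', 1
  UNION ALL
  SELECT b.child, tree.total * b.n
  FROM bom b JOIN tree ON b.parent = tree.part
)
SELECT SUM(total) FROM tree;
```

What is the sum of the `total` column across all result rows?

67

Base: (Frame, total=1).
Iteration 1: components of {Frame} -> Cover = 1*1 = 1, Housing = 1*1 = 1.
Iteration 2: components of {Cover,Housing} -> Arm = 1*5 = 5, Bolt = 1*2 = 2, Bracket = 1*2 = 2, Cap = 1*2 = 2, Nut = 1*3 = 3.
Iteration 3: components of {Arm,Bolt,Bracket,Cap,Nut} -> Gear = 2*5 = 10, Plate = 5*4 = 20.
Iteration 4: components of {Gear,Plate} -> Rod = 20*1 = 20.
Iteration 5: no further components; recursion stops.
SUM(total) = 1 + 1 + 1 + 2 + 2 + 5 + 2 + 3 + 10 + 20 + 20 = 67.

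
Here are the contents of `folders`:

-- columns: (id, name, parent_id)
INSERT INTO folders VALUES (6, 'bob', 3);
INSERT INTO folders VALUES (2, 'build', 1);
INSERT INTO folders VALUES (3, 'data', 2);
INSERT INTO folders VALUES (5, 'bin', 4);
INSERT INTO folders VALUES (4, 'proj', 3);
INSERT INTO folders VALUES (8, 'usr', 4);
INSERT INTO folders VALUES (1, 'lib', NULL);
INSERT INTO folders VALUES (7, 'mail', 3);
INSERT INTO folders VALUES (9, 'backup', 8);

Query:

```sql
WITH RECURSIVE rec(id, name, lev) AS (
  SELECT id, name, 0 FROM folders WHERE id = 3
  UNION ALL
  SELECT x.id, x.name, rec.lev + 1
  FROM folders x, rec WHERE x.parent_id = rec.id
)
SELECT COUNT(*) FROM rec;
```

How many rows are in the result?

Base: id=3 (data) at lev 0.
Iteration 1: rows with parent_id in {3} -> proj (id 4, lev 1), bob (id 6, lev 1), mail (id 7, lev 1).
Iteration 2: rows with parent_id in {4,6,7} -> bin (id 5, lev 2), usr (id 8, lev 2).
Iteration 3: rows with parent_id in {5,8} -> backup (id 9, lev 3).
Iteration 4: no rows with parent_id in {9}; recursion stops.
Total rows emitted: 7.

7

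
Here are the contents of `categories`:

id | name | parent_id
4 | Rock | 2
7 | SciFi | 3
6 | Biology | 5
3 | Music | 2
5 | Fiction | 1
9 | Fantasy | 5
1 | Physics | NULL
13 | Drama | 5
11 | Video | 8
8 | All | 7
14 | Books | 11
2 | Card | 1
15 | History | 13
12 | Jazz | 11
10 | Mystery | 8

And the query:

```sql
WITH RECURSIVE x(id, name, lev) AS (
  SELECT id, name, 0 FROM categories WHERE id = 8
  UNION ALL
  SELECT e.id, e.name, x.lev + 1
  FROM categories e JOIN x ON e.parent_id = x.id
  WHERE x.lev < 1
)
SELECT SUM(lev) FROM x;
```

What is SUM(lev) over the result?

2

Base: id=8 (All) at lev 0.
Iteration 1: rows with parent_id in {8} -> Mystery (id 10, lev 1), Video (id 11, lev 1).
Iteration 2: lev < 1 fails for all current rows; recursion stops.
SUM(lev) = 0 + 1 + 1 = 2.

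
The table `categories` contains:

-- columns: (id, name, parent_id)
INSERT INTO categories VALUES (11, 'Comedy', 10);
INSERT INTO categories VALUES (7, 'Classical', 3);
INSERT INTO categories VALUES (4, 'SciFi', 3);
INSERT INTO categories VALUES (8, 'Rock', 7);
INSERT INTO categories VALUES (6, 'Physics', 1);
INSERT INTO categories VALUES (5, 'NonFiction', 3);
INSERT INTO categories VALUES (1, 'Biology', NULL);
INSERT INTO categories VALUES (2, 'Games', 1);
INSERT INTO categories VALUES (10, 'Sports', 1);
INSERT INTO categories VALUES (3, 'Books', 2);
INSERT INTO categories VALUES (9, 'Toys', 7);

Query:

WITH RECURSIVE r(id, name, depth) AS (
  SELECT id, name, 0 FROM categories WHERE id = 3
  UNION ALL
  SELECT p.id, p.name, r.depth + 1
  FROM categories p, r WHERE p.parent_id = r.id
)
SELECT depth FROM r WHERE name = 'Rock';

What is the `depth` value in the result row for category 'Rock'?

Base: id=3 (Books) at depth 0.
Iteration 1: rows with parent_id in {3} -> SciFi (id 4, depth 1), NonFiction (id 5, depth 1), Classical (id 7, depth 1).
Iteration 2: rows with parent_id in {4,5,7} -> Rock (id 8, depth 2), Toys (id 9, depth 2).
Iteration 3: no rows with parent_id in {8,9}; recursion stops.

2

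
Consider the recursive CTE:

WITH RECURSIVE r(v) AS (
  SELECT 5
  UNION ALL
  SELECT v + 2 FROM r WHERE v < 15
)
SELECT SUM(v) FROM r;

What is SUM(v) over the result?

Base: v=5.
Iteration 1: 5 < 15 holds -> v = 5 + 2 = 7.
Iteration 2: 7 < 15 holds -> v = 7 + 2 = 9.
Iteration 3: 9 < 15 holds -> v = 9 + 2 = 11.
Iteration 4: 11 < 15 holds -> v = 11 + 2 = 13.
Iteration 5: 13 < 15 holds -> v = 13 + 2 = 15.
Iteration 6: 15 < 15 fails; recursion stops.
SUM(v) = 5 + 7 + 9 + 11 + 13 + 15 = 60.

60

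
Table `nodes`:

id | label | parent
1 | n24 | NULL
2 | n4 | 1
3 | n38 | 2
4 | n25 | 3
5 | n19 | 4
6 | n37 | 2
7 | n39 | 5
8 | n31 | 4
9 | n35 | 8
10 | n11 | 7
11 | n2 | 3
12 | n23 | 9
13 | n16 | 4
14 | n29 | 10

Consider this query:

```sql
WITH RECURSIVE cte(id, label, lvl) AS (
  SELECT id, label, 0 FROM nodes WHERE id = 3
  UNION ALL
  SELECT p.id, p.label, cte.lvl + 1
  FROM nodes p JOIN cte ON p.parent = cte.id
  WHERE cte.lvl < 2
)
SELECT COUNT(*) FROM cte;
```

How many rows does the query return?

Base: id=3 (n38) at lvl 0.
Iteration 1: rows with parent in {3} -> n25 (id 4, lvl 1), n2 (id 11, lvl 1).
Iteration 2: rows with parent in {4,11} -> n19 (id 5, lvl 2), n31 (id 8, lvl 2), n16 (id 13, lvl 2).
Iteration 3: lvl < 2 fails for all current rows; recursion stops.
Total rows emitted: 6.

6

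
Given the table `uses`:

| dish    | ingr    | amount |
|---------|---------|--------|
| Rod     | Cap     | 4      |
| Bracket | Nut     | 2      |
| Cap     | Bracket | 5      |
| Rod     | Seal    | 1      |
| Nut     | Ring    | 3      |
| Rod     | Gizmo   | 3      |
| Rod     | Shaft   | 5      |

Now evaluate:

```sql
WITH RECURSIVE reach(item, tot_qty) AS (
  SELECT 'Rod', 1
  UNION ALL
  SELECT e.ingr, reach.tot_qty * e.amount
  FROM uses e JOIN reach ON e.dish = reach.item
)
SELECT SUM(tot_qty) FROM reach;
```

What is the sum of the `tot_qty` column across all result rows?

194

Base: (Rod, tot_qty=1).
Iteration 1: components of {Rod} -> Cap = 1*4 = 4, Gizmo = 1*3 = 3, Seal = 1*1 = 1, Shaft = 1*5 = 5.
Iteration 2: components of {Cap,Gizmo,Seal,Shaft} -> Bracket = 4*5 = 20.
Iteration 3: components of {Bracket} -> Nut = 20*2 = 40.
Iteration 4: components of {Nut} -> Ring = 40*3 = 120.
Iteration 5: no further components; recursion stops.
SUM(tot_qty) = 1 + 5 + 4 + 1 + 3 + 20 + 40 + 120 = 194.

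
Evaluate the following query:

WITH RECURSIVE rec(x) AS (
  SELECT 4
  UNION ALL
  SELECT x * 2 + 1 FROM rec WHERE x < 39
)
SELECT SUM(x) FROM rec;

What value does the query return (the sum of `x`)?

Base: x=4.
Iteration 1: 4 < 39 holds -> x = 4 * 2 + 1 = 9.
Iteration 2: 9 < 39 holds -> x = 9 * 2 + 1 = 19.
Iteration 3: 19 < 39 holds -> x = 19 * 2 + 1 = 39.
Iteration 4: 39 < 39 fails; recursion stops.
SUM(x) = 4 + 9 + 19 + 39 = 71.

71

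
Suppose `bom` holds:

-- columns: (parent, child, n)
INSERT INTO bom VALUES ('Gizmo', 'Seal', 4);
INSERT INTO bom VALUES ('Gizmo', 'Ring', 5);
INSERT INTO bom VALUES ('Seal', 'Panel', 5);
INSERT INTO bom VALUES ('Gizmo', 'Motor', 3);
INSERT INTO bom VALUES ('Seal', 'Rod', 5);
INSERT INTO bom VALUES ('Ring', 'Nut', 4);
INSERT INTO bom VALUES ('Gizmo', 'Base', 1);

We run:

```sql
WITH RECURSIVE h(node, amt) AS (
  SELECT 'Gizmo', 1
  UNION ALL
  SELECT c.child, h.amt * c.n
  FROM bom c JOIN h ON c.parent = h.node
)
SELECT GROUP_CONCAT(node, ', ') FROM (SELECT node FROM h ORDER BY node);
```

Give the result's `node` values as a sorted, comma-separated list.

Base, Gizmo, Motor, Nut, Panel, Ring, Rod, Seal

Base: (Gizmo, amt=1).
Iteration 1: components of {Gizmo} -> Base = 1*1 = 1, Motor = 1*3 = 3, Ring = 1*5 = 5, Seal = 1*4 = 4.
Iteration 2: components of {Base,Motor,Ring,Seal} -> Nut = 5*4 = 20, Panel = 4*5 = 20, Rod = 4*5 = 20.
Iteration 3: no further components; recursion stops.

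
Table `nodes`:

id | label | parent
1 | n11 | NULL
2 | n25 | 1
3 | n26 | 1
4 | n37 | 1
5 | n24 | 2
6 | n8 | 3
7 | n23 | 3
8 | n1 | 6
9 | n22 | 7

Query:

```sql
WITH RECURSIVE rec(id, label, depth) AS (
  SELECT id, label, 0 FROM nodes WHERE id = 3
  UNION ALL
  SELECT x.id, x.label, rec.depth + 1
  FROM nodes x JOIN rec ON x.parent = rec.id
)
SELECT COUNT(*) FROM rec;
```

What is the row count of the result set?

5

Base: id=3 (n26) at depth 0.
Iteration 1: rows with parent in {3} -> n8 (id 6, depth 1), n23 (id 7, depth 1).
Iteration 2: rows with parent in {6,7} -> n1 (id 8, depth 2), n22 (id 9, depth 2).
Iteration 3: no rows with parent in {8,9}; recursion stops.
Total rows emitted: 5.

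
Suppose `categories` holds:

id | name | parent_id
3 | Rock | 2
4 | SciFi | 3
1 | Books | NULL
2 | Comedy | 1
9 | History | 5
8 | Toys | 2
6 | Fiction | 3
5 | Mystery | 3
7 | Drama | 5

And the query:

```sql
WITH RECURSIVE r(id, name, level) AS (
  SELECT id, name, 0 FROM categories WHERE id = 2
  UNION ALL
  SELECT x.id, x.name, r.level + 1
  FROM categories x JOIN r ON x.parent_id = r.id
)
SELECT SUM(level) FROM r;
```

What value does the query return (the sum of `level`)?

14

Base: id=2 (Comedy) at level 0.
Iteration 1: rows with parent_id in {2} -> Rock (id 3, level 1), Toys (id 8, level 1).
Iteration 2: rows with parent_id in {3,8} -> SciFi (id 4, level 2), Mystery (id 5, level 2), Fiction (id 6, level 2).
Iteration 3: rows with parent_id in {4,5,6} -> Drama (id 7, level 3), History (id 9, level 3).
Iteration 4: no rows with parent_id in {7,9}; recursion stops.
SUM(level) = 0 + 1 + 1 + 2 + 2 + 2 + 3 + 3 = 14.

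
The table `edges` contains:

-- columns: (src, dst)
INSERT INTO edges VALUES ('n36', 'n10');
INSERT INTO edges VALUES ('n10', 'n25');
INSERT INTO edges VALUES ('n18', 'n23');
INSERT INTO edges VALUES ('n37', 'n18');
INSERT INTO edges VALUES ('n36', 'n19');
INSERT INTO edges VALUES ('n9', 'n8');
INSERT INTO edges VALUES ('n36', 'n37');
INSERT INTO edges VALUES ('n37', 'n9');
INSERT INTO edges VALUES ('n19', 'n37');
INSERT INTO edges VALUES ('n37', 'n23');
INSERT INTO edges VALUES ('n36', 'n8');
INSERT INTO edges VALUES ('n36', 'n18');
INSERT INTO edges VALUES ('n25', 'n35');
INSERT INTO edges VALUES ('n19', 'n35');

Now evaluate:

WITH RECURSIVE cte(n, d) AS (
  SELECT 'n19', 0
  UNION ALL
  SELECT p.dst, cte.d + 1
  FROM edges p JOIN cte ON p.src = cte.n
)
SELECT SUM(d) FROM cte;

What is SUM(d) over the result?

14

Base: (n19, d=0).
Iteration 1: edges from {n19} -> (n35, d=1), (n37, d=1).
Iteration 2: edges from {n35,n37} -> (n18, d=2), (n23, d=2), (n9, d=2).
Iteration 3: edges from {n18,n23,n9} -> (n23, d=3), (n8, d=3).
Iteration 4: no outgoing edges from {n23,n8}; recursion stops.
SUM(d) = 0 + 1 + 1 + 2 + 2 + 2 + 3 + 3 = 14.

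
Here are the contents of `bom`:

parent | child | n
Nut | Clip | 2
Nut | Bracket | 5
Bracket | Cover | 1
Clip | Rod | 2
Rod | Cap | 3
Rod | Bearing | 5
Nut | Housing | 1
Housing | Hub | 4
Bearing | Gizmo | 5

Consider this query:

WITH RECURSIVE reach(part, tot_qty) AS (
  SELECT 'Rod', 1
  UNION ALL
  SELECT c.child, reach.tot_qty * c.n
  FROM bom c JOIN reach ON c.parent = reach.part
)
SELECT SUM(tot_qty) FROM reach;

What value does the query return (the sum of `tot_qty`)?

34

Base: (Rod, tot_qty=1).
Iteration 1: components of {Rod} -> Bearing = 1*5 = 5, Cap = 1*3 = 3.
Iteration 2: components of {Bearing,Cap} -> Gizmo = 5*5 = 25.
Iteration 3: no further components; recursion stops.
SUM(tot_qty) = 1 + 3 + 5 + 25 = 34.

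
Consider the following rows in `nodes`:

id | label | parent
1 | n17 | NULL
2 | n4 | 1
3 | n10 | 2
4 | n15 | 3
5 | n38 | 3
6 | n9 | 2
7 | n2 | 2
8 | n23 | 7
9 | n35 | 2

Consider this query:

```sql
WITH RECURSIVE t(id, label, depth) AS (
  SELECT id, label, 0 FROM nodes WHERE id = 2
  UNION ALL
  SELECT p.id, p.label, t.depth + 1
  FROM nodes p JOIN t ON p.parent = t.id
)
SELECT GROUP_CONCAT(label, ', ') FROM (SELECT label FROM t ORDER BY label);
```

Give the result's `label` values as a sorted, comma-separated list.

Base: id=2 (n4) at depth 0.
Iteration 1: rows with parent in {2} -> n10 (id 3, depth 1), n9 (id 6, depth 1), n2 (id 7, depth 1), n35 (id 9, depth 1).
Iteration 2: rows with parent in {3,6,7,9} -> n15 (id 4, depth 2), n38 (id 5, depth 2), n23 (id 8, depth 2).
Iteration 3: no rows with parent in {4,5,8}; recursion stops.

n10, n15, n2, n23, n35, n38, n4, n9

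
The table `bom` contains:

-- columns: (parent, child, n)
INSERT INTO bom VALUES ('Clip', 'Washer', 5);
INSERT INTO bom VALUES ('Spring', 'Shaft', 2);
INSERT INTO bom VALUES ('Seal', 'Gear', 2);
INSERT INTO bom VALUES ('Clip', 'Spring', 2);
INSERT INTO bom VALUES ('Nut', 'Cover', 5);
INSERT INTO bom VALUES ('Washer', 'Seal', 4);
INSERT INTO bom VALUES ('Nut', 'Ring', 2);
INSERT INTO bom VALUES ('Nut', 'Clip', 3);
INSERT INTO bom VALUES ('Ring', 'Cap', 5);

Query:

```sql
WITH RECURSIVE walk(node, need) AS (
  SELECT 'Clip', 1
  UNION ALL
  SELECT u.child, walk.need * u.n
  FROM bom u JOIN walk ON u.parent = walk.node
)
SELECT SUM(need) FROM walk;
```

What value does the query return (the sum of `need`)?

72

Base: (Clip, need=1).
Iteration 1: components of {Clip} -> Spring = 1*2 = 2, Washer = 1*5 = 5.
Iteration 2: components of {Spring,Washer} -> Seal = 5*4 = 20, Shaft = 2*2 = 4.
Iteration 3: components of {Seal,Shaft} -> Gear = 20*2 = 40.
Iteration 4: no further components; recursion stops.
SUM(need) = 1 + 2 + 5 + 4 + 20 + 40 = 72.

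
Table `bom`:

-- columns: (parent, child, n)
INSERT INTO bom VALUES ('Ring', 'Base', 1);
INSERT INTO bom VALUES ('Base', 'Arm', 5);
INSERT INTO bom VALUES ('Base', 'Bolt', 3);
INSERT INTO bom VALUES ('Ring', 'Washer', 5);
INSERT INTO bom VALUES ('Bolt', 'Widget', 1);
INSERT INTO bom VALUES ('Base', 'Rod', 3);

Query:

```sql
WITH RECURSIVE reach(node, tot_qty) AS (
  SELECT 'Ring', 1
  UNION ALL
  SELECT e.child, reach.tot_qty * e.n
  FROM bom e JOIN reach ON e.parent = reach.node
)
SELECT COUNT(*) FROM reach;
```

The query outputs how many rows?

Base: (Ring, tot_qty=1).
Iteration 1: components of {Ring} -> Base = 1*1 = 1, Washer = 1*5 = 5.
Iteration 2: components of {Base,Washer} -> Arm = 1*5 = 5, Bolt = 1*3 = 3, Rod = 1*3 = 3.
Iteration 3: components of {Arm,Bolt,Rod} -> Widget = 3*1 = 3.
Iteration 4: no further components; recursion stops.
Total rows emitted: 7.

7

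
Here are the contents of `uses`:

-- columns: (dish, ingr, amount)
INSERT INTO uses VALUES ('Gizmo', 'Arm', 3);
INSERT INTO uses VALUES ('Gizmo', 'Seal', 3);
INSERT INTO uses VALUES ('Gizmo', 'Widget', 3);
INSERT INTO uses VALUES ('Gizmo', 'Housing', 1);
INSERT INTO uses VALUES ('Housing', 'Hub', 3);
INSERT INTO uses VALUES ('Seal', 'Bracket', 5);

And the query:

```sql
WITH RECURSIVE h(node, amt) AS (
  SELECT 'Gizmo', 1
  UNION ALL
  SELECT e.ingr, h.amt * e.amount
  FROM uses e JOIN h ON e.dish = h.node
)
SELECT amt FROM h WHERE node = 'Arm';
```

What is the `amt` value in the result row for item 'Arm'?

3

Base: (Gizmo, amt=1).
Iteration 1: components of {Gizmo} -> Arm = 1*3 = 3, Housing = 1*1 = 1, Seal = 1*3 = 3, Widget = 1*3 = 3.
Iteration 2: components of {Arm,Housing,Seal,Widget} -> Bracket = 3*5 = 15, Hub = 1*3 = 3.
Iteration 3: no further components; recursion stops.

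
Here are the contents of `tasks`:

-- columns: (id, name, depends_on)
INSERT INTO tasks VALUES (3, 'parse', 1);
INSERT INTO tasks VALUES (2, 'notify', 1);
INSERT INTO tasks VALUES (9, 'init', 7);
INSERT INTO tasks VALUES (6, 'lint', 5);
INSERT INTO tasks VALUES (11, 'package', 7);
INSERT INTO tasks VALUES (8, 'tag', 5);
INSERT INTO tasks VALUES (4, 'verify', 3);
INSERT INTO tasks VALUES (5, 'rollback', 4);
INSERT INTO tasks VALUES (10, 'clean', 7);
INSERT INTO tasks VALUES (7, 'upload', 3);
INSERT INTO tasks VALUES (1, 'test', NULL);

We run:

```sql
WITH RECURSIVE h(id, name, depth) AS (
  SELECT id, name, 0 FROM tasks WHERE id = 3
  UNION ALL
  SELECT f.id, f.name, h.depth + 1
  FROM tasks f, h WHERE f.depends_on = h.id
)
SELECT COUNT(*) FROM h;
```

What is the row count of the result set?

Base: id=3 (parse) at depth 0.
Iteration 1: rows with depends_on in {3} -> verify (id 4, depth 1), upload (id 7, depth 1).
Iteration 2: rows with depends_on in {4,7} -> rollback (id 5, depth 2), init (id 9, depth 2), clean (id 10, depth 2), package (id 11, depth 2).
Iteration 3: rows with depends_on in {5,9,10,11} -> lint (id 6, depth 3), tag (id 8, depth 3).
Iteration 4: no rows with depends_on in {6,8}; recursion stops.
Total rows emitted: 9.

9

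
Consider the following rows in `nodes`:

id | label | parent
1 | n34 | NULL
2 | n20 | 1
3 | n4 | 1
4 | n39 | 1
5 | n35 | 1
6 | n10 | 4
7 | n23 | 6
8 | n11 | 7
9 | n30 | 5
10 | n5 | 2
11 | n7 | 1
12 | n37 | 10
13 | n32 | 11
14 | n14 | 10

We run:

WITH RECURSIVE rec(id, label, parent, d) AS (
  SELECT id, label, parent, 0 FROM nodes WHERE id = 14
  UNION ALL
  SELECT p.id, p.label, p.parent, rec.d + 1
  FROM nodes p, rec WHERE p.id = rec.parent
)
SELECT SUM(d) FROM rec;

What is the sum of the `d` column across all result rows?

Base: id=14 (n14), parent=10, d 0.
Iteration 1: join on id=10 -> n5 (id 10, parent=2, d 1).
Iteration 2: join on id=2 -> n20 (id 2, parent=1, d 2).
Iteration 3: join on id=1 -> n34 (id 1, parent=NULL, d 3).
Iteration 4: parent is NULL; no match; recursion stops.
SUM(d) = 0 + 1 + 2 + 3 = 6.

6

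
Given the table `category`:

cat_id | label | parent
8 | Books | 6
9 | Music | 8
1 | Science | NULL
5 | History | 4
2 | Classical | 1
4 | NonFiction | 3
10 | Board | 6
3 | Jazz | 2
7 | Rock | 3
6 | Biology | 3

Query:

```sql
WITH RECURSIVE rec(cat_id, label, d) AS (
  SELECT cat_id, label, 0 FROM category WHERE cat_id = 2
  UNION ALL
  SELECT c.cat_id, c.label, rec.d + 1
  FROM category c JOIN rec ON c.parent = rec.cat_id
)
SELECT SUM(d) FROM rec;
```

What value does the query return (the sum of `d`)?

20

Base: cat_id=2 (Classical) at d 0.
Iteration 1: rows with parent in {2} -> Jazz (id 3, d 1).
Iteration 2: rows with parent in {3} -> NonFiction (id 4, d 2), Biology (id 6, d 2), Rock (id 7, d 2).
Iteration 3: rows with parent in {4,6,7} -> History (id 5, d 3), Books (id 8, d 3), Board (id 10, d 3).
Iteration 4: rows with parent in {5,8,10} -> Music (id 9, d 4).
Iteration 5: no rows with parent in {9}; recursion stops.
SUM(d) = 0 + 1 + 2 + 2 + 2 + 3 + 3 + 3 + 4 = 20.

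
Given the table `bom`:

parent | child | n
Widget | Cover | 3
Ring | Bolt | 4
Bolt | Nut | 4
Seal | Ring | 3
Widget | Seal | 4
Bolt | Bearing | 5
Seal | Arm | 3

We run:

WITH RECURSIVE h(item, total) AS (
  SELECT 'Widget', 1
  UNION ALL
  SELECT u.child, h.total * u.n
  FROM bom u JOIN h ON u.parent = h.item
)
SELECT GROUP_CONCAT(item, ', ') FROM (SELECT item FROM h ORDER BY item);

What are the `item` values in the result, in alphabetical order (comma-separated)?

Arm, Bearing, Bolt, Cover, Nut, Ring, Seal, Widget

Base: (Widget, total=1).
Iteration 1: components of {Widget} -> Cover = 1*3 = 3, Seal = 1*4 = 4.
Iteration 2: components of {Cover,Seal} -> Arm = 4*3 = 12, Ring = 4*3 = 12.
Iteration 3: components of {Arm,Ring} -> Bolt = 12*4 = 48.
Iteration 4: components of {Bolt} -> Bearing = 48*5 = 240, Nut = 48*4 = 192.
Iteration 5: no further components; recursion stops.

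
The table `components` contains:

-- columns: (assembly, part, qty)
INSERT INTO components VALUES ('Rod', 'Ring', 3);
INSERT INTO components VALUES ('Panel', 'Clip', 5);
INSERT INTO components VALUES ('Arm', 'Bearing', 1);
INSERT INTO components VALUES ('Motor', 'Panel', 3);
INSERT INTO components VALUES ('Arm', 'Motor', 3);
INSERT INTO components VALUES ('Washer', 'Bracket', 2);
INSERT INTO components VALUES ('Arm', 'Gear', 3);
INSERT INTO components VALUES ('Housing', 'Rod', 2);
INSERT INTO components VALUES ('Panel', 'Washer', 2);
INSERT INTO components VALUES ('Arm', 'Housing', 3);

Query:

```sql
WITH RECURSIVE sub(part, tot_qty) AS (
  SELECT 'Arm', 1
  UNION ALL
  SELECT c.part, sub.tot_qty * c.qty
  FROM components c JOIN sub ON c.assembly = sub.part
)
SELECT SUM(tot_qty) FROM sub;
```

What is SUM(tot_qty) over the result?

143

Base: (Arm, tot_qty=1).
Iteration 1: components of {Arm} -> Bearing = 1*1 = 1, Gear = 1*3 = 3, Housing = 1*3 = 3, Motor = 1*3 = 3.
Iteration 2: components of {Bearing,Gear,Housing,Motor} -> Panel = 3*3 = 9, Rod = 3*2 = 6.
Iteration 3: components of {Panel,Rod} -> Clip = 9*5 = 45, Ring = 6*3 = 18, Washer = 9*2 = 18.
Iteration 4: components of {Clip,Ring,Washer} -> Bracket = 18*2 = 36.
Iteration 5: no further components; recursion stops.
SUM(tot_qty) = 1 + 3 + 3 + 1 + 3 + 9 + 6 + 18 + 45 + 18 + 36 = 143.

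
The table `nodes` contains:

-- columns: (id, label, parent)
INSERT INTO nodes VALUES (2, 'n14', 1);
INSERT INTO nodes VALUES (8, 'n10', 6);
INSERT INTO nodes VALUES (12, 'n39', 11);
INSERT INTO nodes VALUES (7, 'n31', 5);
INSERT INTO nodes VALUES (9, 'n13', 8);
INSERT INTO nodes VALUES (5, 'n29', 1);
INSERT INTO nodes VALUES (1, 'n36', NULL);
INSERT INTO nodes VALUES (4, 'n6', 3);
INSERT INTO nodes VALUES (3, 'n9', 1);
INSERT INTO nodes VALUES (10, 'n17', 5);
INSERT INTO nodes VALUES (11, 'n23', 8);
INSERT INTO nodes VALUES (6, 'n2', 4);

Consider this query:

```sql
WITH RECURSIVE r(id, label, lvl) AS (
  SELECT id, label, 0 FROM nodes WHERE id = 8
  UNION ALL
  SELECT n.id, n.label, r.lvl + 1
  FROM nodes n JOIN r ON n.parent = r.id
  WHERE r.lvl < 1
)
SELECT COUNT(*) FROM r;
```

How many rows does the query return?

Base: id=8 (n10) at lvl 0.
Iteration 1: rows with parent in {8} -> n13 (id 9, lvl 1), n23 (id 11, lvl 1).
Iteration 2: lvl < 1 fails for all current rows; recursion stops.
Total rows emitted: 3.

3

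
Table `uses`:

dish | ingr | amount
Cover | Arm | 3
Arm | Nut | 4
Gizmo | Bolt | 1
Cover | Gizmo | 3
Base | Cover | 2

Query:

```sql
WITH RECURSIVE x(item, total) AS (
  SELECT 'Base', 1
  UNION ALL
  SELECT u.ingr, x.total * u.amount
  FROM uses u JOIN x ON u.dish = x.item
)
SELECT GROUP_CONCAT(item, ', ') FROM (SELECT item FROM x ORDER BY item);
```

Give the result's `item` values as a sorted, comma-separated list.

Arm, Base, Bolt, Cover, Gizmo, Nut

Base: (Base, total=1).
Iteration 1: components of {Base} -> Cover = 1*2 = 2.
Iteration 2: components of {Cover} -> Arm = 2*3 = 6, Gizmo = 2*3 = 6.
Iteration 3: components of {Arm,Gizmo} -> Bolt = 6*1 = 6, Nut = 6*4 = 24.
Iteration 4: no further components; recursion stops.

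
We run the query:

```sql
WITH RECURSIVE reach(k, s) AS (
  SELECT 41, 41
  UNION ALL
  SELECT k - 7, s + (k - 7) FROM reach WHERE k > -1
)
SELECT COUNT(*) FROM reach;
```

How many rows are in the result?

Base: k=41, s=41.
Iteration 1: 41 > -1 holds -> k = 41 - 7 = 34, s = 41 + 34 = 75.
Iteration 2: 34 > -1 holds -> k = 34 - 7 = 27, s = 75 + 27 = 102.
Iteration 3: 27 > -1 holds -> k = 27 - 7 = 20, s = 102 + 20 = 122.
Iteration 4: 20 > -1 holds -> k = 20 - 7 = 13, s = 122 + 13 = 135.
Iteration 5: 13 > -1 holds -> k = 13 - 7 = 6, s = 135 + 6 = 141.
Iteration 6: 6 > -1 holds -> k = 6 - 7 = -1, s = 141 + -1 = 140.
Iteration 7: -1 > -1 fails; recursion stops.
Total rows emitted: 7.

7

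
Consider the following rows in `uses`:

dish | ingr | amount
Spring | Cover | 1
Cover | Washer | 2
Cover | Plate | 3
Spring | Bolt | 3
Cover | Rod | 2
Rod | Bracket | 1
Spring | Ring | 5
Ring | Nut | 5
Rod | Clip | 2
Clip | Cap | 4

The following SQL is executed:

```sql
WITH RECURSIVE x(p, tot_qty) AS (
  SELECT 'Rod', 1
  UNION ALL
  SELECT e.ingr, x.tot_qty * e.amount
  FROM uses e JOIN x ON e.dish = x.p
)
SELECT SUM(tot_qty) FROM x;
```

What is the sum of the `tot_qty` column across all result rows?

Base: (Rod, tot_qty=1).
Iteration 1: components of {Rod} -> Bracket = 1*1 = 1, Clip = 1*2 = 2.
Iteration 2: components of {Bracket,Clip} -> Cap = 2*4 = 8.
Iteration 3: no further components; recursion stops.
SUM(tot_qty) = 1 + 1 + 2 + 8 = 12.

12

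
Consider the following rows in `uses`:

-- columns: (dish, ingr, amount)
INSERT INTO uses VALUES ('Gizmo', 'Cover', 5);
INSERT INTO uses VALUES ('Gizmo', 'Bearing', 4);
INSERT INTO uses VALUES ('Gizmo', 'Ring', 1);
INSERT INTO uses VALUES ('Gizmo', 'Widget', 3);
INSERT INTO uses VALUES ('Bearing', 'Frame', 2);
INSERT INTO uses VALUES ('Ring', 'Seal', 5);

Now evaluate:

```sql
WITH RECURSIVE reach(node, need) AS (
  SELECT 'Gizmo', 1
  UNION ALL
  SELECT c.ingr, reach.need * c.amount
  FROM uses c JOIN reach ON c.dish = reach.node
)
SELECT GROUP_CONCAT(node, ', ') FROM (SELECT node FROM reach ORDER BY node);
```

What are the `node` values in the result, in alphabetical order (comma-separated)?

Bearing, Cover, Frame, Gizmo, Ring, Seal, Widget

Base: (Gizmo, need=1).
Iteration 1: components of {Gizmo} -> Bearing = 1*4 = 4, Cover = 1*5 = 5, Ring = 1*1 = 1, Widget = 1*3 = 3.
Iteration 2: components of {Bearing,Cover,Ring,Widget} -> Frame = 4*2 = 8, Seal = 1*5 = 5.
Iteration 3: no further components; recursion stops.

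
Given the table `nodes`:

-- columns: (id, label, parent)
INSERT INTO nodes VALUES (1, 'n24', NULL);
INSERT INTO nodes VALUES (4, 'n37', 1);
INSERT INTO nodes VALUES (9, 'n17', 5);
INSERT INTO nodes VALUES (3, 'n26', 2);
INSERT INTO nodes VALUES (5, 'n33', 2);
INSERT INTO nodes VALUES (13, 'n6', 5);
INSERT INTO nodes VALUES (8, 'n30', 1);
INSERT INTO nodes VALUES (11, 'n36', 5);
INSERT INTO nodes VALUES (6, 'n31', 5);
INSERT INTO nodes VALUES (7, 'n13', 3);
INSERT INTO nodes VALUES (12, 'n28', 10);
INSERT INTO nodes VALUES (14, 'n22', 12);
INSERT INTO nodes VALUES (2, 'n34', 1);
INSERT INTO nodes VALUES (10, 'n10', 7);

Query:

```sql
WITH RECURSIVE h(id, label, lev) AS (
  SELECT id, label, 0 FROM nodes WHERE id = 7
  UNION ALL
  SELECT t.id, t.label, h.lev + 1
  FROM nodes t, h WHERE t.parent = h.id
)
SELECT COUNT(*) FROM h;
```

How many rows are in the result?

4

Base: id=7 (n13) at lev 0.
Iteration 1: rows with parent in {7} -> n10 (id 10, lev 1).
Iteration 2: rows with parent in {10} -> n28 (id 12, lev 2).
Iteration 3: rows with parent in {12} -> n22 (id 14, lev 3).
Iteration 4: no rows with parent in {14}; recursion stops.
Total rows emitted: 4.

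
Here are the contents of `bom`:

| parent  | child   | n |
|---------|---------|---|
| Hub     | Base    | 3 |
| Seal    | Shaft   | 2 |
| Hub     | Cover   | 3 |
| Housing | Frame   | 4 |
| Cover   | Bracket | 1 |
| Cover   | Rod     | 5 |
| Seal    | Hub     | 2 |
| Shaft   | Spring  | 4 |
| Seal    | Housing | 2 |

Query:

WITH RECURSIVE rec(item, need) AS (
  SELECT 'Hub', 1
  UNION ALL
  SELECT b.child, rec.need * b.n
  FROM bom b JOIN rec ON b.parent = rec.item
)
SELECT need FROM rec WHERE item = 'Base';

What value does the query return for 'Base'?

3

Base: (Hub, need=1).
Iteration 1: components of {Hub} -> Base = 1*3 = 3, Cover = 1*3 = 3.
Iteration 2: components of {Base,Cover} -> Bracket = 3*1 = 3, Rod = 3*5 = 15.
Iteration 3: no further components; recursion stops.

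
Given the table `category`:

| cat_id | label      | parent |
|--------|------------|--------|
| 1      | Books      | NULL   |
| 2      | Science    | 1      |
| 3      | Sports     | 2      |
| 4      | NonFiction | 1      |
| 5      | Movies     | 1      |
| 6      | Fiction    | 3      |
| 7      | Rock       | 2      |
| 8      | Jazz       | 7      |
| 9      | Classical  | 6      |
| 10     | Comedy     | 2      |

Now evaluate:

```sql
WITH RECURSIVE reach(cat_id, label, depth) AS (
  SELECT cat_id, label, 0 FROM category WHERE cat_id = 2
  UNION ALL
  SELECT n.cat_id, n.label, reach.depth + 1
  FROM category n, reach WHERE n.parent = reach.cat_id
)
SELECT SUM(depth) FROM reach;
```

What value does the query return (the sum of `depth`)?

10

Base: cat_id=2 (Science) at depth 0.
Iteration 1: rows with parent in {2} -> Sports (id 3, depth 1), Rock (id 7, depth 1), Comedy (id 10, depth 1).
Iteration 2: rows with parent in {3,7,10} -> Fiction (id 6, depth 2), Jazz (id 8, depth 2).
Iteration 3: rows with parent in {6,8} -> Classical (id 9, depth 3).
Iteration 4: no rows with parent in {9}; recursion stops.
SUM(depth) = 0 + 1 + 1 + 1 + 2 + 2 + 3 = 10.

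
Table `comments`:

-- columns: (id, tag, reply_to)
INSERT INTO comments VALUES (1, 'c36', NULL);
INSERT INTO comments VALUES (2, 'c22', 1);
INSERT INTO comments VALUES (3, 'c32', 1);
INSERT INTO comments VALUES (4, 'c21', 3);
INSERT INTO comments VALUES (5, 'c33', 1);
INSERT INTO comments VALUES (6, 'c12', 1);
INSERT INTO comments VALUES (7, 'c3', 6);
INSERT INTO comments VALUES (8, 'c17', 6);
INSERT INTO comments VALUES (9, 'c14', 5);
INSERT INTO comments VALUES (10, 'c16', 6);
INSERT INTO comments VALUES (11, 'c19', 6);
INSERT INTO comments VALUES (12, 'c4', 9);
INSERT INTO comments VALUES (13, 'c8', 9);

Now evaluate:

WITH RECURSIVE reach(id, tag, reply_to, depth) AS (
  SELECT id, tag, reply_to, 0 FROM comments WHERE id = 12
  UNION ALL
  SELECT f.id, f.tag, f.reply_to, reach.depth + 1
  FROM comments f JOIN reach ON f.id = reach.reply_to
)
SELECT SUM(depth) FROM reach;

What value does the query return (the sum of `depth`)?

6

Base: id=12 (c4), reply_to=9, depth 0.
Iteration 1: join on id=9 -> c14 (id 9, reply_to=5, depth 1).
Iteration 2: join on id=5 -> c33 (id 5, reply_to=1, depth 2).
Iteration 3: join on id=1 -> c36 (id 1, reply_to=NULL, depth 3).
Iteration 4: reply_to is NULL; no match; recursion stops.
SUM(depth) = 0 + 1 + 2 + 3 = 6.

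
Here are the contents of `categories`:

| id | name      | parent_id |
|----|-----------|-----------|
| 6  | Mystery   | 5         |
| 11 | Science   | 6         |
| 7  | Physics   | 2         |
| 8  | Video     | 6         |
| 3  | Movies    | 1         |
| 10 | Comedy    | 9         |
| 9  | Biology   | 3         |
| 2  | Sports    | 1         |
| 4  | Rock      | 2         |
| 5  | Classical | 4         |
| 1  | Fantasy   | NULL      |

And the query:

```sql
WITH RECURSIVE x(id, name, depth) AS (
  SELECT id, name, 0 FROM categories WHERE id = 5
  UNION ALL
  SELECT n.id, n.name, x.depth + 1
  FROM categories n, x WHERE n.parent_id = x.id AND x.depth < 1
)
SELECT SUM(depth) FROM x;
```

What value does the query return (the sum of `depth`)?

Base: id=5 (Classical) at depth 0.
Iteration 1: rows with parent_id in {5} -> Mystery (id 6, depth 1).
Iteration 2: depth < 1 fails for all current rows; recursion stops.
SUM(depth) = 0 + 1 = 1.

1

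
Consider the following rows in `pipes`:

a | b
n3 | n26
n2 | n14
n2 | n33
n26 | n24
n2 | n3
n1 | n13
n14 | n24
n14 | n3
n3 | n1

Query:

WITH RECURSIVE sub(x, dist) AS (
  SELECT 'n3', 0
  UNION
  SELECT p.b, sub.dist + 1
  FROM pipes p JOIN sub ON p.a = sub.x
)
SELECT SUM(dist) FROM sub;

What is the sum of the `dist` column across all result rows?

6

Base: (n3, dist=0).
Iteration 1: edges from {n3} -> (n1, dist=1), (n26, dist=1).
Iteration 2: edges from {n1,n26} -> (n13, dist=2), (n24, dist=2).
Iteration 3: no outgoing edges from {n13,n24}; recursion stops.
SUM(dist) = 0 + 1 + 1 + 2 + 2 = 6.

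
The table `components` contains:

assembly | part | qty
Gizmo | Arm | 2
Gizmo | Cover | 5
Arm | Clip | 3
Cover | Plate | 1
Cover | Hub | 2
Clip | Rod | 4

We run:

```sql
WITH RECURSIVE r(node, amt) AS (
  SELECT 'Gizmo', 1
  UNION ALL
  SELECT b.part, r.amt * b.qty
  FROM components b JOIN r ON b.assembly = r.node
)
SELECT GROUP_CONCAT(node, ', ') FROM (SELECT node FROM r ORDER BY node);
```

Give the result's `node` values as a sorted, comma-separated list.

Base: (Gizmo, amt=1).
Iteration 1: components of {Gizmo} -> Arm = 1*2 = 2, Cover = 1*5 = 5.
Iteration 2: components of {Arm,Cover} -> Clip = 2*3 = 6, Hub = 5*2 = 10, Plate = 5*1 = 5.
Iteration 3: components of {Clip,Hub,Plate} -> Rod = 6*4 = 24.
Iteration 4: no further components; recursion stops.

Arm, Clip, Cover, Gizmo, Hub, Plate, Rod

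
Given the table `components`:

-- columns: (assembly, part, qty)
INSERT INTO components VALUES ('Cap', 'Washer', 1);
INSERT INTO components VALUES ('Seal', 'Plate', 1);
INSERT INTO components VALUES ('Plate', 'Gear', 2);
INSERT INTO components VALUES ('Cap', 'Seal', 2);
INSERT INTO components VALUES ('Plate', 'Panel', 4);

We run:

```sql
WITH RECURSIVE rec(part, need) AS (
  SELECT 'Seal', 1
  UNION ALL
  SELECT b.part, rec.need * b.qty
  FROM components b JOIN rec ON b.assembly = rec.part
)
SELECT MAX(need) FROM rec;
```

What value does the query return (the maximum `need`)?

Base: (Seal, need=1).
Iteration 1: components of {Seal} -> Plate = 1*1 = 1.
Iteration 2: components of {Plate} -> Gear = 1*2 = 2, Panel = 1*4 = 4.
Iteration 3: no further components; recursion stops.
need values: 1, 1, 4, 2; the maximum is 4.

4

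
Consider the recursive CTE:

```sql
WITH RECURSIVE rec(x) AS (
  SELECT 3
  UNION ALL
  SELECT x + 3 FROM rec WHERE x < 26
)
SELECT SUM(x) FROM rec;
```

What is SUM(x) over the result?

135

Base: x=3.
Iteration 1: 3 < 26 holds -> x = 3 + 3 = 6.
Iteration 2: 6 < 26 holds -> x = 6 + 3 = 9.
Iteration 3: 9 < 26 holds -> x = 9 + 3 = 12.
Iteration 4: 12 < 26 holds -> x = 12 + 3 = 15.
Iteration 5: 15 < 26 holds -> x = 15 + 3 = 18.
Iteration 6: 18 < 26 holds -> x = 18 + 3 = 21.
Iteration 7: 21 < 26 holds -> x = 21 + 3 = 24.
Iteration 8: 24 < 26 holds -> x = 24 + 3 = 27.
Iteration 9: 27 < 26 fails; recursion stops.
SUM(x) = 3 + 6 + 9 + 12 + 15 + 18 + 21 + 24 + 27 = 135.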